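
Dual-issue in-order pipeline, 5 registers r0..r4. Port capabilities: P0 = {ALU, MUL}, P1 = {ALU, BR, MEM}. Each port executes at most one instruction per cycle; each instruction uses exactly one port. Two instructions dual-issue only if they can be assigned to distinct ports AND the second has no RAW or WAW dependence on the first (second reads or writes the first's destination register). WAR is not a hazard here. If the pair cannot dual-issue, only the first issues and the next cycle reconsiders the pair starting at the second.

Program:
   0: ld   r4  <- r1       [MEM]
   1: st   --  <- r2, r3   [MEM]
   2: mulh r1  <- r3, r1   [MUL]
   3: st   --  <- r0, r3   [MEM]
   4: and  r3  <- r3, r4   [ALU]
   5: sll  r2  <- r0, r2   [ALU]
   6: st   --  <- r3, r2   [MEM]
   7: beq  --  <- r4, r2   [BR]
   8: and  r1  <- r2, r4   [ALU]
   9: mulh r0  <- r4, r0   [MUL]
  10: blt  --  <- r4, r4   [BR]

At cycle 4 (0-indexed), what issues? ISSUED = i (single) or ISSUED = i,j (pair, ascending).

c0: i0 ld.MEM  no-port MEM/MEM
c1: i1&i2 st.MEM mulh.MUL  dual
c2: i3&i4 st.MEM and.ALU  dual
c3: i5 sll.ALU  RAW r2
c4: i6 st.MEM  no-port MEM/BR
c5: i7&i8 beq.BR and.ALU  dual
c6: i9&i10 mulh.MUL blt.BR  dual

ISSUED = 6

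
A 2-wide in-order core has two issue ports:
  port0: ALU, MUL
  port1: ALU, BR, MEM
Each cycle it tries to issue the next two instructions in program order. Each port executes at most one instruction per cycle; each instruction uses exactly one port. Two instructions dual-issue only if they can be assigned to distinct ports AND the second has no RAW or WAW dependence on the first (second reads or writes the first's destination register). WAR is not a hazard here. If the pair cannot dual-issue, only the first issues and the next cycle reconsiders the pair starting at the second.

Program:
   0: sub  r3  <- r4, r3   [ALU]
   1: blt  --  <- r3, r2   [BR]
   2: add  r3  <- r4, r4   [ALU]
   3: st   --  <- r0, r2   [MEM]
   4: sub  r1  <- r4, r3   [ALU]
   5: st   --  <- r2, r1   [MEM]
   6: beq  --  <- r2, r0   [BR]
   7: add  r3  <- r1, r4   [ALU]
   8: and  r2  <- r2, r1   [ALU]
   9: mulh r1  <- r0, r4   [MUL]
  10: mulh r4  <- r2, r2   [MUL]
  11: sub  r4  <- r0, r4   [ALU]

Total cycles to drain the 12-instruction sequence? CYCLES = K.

CYCLES = 8

t=0 i0:sub ; RAW r3
t=1 i1/i2:blt add ; dual
t=2 i3/i4:st sub ; dual
t=3 i5:st ; no-port MEM/BR
t=4 i6/i7:beq add ; dual
t=5 i8/i9:and mulh ; dual
t=6 i10:mulh ; RAW+WAW r4
t=7 i11:sub ; tail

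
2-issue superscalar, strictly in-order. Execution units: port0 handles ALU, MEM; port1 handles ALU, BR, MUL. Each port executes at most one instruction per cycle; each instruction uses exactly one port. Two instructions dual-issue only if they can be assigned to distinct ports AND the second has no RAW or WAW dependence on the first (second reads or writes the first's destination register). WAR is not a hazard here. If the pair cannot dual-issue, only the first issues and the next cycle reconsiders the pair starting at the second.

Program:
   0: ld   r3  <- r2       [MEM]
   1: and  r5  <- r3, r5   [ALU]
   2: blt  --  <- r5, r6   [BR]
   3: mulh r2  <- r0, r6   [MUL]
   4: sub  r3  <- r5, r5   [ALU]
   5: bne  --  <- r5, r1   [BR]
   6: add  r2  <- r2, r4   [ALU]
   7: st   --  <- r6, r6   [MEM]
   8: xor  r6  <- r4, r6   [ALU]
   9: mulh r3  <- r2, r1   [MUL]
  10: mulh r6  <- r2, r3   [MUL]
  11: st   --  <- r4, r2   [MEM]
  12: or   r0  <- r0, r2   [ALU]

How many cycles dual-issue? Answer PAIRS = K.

0. ld.MEM @i0  | RAW r3
1. and.ALU @i1  | RAW r5
2. blt.BR @i2  | no-port BR/MUL
3. mulh.MUL sub.ALU @i3&i4  | dual
4. bne.BR add.ALU @i5&i6  | dual
5. st.MEM xor.ALU @i7&i8  | dual
6. mulh.MUL @i9  | no-port MUL/MUL
7. mulh.MUL st.MEM @i10&i11  | dual
8. or.ALU @i12  | tail

PAIRS = 4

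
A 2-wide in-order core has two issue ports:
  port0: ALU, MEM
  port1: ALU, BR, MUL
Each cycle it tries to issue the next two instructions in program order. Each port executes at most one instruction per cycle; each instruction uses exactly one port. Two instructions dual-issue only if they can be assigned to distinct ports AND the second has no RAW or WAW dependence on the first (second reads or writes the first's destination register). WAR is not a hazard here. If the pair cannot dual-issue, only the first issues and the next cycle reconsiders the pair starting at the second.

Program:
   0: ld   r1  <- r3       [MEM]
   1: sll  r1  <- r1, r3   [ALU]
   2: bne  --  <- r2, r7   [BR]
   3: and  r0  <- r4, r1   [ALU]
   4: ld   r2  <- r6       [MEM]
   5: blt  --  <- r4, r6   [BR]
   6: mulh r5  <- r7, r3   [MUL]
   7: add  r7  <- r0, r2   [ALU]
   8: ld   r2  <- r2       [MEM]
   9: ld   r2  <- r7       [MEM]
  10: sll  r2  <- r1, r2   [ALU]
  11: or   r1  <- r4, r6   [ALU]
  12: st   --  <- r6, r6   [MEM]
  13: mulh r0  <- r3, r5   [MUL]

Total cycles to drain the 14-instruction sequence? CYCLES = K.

CYCLES = 9

t=0 i0:ld ; RAW+WAW r1
t=1 i1+i2:sll/bne ; 2-wide
t=2 i3+i4:and/ld ; 2-wide
t=3 i5:blt ; no-port BR/MUL
t=4 i6+i7:mulh/add ; 2-wide
t=5 i8:ld ; no-port MEM/MEM
t=6 i9:ld ; RAW+WAW r2
t=7 i10+i11:sll/or ; 2-wide
t=8 i12+i13:st/mulh ; 2-wide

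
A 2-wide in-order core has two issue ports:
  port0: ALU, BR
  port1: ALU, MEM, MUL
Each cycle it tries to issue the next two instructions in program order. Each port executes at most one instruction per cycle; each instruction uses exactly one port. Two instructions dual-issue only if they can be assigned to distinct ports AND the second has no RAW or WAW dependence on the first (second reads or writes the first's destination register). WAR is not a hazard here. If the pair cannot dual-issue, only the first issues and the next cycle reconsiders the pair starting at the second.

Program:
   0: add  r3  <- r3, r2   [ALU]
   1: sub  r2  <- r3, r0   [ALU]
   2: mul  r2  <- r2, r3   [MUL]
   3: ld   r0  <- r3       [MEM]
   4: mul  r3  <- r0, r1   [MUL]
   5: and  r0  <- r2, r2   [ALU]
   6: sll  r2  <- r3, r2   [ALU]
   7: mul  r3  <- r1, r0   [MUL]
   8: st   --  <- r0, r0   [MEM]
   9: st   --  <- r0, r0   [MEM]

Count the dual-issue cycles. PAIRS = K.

PAIRS = 2

[0] i0  add  -- RAW r3
[1] i1  sub  -- RAW+WAW r2
[2] i2  mul  -- no-port MUL/MEM
[3] i3  ld  -- no-port MEM/MUL
[4] i4&i5  mul/and  -- pair
[5] i6&i7  sll/mul  -- pair
[6] i8  st  -- no-port MEM/MEM
[7] i9  st  -- tail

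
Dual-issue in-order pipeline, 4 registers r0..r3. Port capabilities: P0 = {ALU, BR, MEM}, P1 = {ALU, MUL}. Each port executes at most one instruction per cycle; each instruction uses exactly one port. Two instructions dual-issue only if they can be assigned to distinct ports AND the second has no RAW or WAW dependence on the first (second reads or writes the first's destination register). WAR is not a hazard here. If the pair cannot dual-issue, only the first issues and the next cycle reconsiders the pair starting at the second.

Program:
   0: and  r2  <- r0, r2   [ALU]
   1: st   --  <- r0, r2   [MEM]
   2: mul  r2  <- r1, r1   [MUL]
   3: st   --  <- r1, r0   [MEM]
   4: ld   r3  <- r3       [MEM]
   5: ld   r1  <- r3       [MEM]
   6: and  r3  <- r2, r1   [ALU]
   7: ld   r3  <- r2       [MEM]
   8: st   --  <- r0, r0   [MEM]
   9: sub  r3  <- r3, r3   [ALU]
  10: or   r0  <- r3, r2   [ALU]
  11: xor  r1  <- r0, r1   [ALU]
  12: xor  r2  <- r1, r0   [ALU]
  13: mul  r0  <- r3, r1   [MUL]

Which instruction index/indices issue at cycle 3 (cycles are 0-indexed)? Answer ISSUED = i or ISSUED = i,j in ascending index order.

ISSUED = 4

0. and.ALU @i0  | RAW r2
1. st.MEM/mul.MUL @i1,i2  | 2-wide
2. st.MEM @i3  | no-port MEM/MEM
3. ld.MEM @i4  | no-port MEM/MEM
4. ld.MEM @i5  | RAW r1
5. and.ALU @i6  | WAW r3
6. ld.MEM @i7  | no-port MEM/MEM
7. st.MEM/sub.ALU @i8,i9  | 2-wide
8. or.ALU @i10  | RAW r0
9. xor.ALU @i11  | RAW r1
10. xor.ALU/mul.MUL @i12,i13  | 2-wide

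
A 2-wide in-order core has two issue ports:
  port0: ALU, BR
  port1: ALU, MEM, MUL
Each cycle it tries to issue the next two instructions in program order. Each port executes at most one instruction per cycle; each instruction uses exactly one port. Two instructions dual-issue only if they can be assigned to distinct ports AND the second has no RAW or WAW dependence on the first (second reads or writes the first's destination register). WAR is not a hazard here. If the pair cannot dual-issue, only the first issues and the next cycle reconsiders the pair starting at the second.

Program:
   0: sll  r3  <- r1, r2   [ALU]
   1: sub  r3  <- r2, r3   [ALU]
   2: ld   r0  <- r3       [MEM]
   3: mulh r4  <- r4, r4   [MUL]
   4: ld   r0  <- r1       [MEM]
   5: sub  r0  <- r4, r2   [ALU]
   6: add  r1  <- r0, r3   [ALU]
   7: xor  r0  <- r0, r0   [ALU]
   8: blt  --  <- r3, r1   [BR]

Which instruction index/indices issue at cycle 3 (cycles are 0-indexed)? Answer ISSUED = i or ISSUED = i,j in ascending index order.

[0] i0  sll.ALU  -- RAW+WAW r3
[1] i1  sub.ALU  -- RAW r3
[2] i2  ld.MEM  -- no-port MEM/MUL
[3] i3  mulh.MUL  -- no-port MUL/MEM
[4] i4  ld.MEM  -- WAW r0
[5] i5  sub.ALU  -- RAW r0
[6] i6/i7  add.ALU;xor.ALU  -- pair
[7] i8  blt.BR  -- tail

ISSUED = 3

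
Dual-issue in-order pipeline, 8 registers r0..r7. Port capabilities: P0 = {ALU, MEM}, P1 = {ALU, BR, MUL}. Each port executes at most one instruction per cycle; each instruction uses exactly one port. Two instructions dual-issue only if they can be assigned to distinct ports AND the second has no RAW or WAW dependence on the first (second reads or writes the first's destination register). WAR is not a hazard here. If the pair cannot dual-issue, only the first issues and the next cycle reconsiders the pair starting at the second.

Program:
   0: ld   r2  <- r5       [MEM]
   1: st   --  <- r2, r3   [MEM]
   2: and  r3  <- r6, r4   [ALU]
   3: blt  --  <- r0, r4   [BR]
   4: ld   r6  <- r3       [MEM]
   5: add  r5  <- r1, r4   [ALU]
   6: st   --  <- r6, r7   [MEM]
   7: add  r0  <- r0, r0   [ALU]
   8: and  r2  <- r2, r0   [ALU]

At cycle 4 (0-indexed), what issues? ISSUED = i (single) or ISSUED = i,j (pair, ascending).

ISSUED = 7

t=0 i0:ld ; no-port MEM/MEM
t=1 i1+i2:st and ; pair
t=2 i3+i4:blt ld ; pair
t=3 i5+i6:add st ; pair
t=4 i7:add ; RAW r0
t=5 i8:and ; tail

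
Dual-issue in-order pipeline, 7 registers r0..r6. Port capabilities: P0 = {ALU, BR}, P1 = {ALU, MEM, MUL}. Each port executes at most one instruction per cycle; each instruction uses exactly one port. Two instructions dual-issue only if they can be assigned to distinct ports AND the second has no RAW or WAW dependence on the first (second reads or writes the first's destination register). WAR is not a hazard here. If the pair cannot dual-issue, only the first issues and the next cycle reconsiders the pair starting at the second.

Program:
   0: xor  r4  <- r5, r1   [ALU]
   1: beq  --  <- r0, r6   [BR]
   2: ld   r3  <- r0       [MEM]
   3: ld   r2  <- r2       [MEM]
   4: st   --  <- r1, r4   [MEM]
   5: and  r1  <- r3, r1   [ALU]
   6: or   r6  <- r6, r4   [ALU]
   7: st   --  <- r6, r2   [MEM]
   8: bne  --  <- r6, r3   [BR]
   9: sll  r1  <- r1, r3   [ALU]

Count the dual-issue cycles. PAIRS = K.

[0] i0,i1  xor+beq  -- pair
[1] i2  ld  -- no-port MEM/MEM
[2] i3  ld  -- no-port MEM/MEM
[3] i4,i5  st+and  -- pair
[4] i6  or  -- RAW r6
[5] i7,i8  st+bne  -- pair
[6] i9  sll  -- tail

PAIRS = 3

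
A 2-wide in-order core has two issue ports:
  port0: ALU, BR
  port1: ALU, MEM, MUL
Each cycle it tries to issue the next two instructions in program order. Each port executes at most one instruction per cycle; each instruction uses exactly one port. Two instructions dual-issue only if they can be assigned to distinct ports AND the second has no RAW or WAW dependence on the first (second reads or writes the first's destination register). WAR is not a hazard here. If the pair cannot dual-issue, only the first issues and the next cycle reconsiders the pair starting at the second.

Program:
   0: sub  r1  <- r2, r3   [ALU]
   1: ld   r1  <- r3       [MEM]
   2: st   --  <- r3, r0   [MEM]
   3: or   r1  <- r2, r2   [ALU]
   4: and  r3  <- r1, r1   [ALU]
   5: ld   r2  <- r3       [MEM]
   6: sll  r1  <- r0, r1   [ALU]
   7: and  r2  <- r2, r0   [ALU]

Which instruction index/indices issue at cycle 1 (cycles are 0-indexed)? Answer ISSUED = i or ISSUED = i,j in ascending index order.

ISSUED = 1

c0: i0 sub  WAW r1
c1: i1 ld  no-port MEM/MEM
c2: i2/i3 st or  2-wide
c3: i4 and  RAW r3
c4: i5/i6 ld sll  2-wide
c5: i7 and  tail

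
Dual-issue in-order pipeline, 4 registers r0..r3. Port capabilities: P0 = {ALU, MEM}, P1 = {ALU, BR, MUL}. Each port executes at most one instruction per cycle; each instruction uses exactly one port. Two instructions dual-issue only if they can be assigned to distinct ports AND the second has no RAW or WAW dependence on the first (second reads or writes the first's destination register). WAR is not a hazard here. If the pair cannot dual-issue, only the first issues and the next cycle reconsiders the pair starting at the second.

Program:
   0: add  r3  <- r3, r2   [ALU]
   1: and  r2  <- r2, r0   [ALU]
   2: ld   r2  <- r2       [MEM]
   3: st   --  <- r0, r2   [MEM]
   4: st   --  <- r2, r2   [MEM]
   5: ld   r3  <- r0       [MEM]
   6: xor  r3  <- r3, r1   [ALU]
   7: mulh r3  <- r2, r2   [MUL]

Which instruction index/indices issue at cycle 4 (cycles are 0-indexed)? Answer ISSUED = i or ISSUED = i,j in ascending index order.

ISSUED = 5

#0 head=0: add.ALU/and.ALU i0&i1 2-wide
#1 head=2: ld.MEM i2 no-port MEM/MEM
#2 head=3: st.MEM i3 no-port MEM/MEM
#3 head=4: st.MEM i4 no-port MEM/MEM
#4 head=5: ld.MEM i5 RAW+WAW r3
#5 head=6: xor.ALU i6 WAW r3
#6 head=7: mulh.MUL i7 tail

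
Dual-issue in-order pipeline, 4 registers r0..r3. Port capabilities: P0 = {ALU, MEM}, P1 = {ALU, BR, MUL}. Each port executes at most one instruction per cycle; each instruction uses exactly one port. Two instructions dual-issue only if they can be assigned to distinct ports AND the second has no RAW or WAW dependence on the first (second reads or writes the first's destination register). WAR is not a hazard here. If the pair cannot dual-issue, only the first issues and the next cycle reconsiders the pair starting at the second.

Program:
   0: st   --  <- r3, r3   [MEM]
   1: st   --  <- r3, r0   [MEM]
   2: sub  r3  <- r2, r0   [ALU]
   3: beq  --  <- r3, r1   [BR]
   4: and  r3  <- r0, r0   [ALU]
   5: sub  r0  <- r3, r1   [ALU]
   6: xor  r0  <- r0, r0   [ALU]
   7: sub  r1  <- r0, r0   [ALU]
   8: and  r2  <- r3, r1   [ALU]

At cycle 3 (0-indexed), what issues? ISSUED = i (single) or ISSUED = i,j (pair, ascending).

ISSUED = 5

0. st.MEM @i0  | no-port MEM/MEM
1. st.MEM/sub.ALU @i1+i2  | dual
2. beq.BR/and.ALU @i3+i4  | dual
3. sub.ALU @i5  | RAW+WAW r0
4. xor.ALU @i6  | RAW r0
5. sub.ALU @i7  | RAW r1
6. and.ALU @i8  | tail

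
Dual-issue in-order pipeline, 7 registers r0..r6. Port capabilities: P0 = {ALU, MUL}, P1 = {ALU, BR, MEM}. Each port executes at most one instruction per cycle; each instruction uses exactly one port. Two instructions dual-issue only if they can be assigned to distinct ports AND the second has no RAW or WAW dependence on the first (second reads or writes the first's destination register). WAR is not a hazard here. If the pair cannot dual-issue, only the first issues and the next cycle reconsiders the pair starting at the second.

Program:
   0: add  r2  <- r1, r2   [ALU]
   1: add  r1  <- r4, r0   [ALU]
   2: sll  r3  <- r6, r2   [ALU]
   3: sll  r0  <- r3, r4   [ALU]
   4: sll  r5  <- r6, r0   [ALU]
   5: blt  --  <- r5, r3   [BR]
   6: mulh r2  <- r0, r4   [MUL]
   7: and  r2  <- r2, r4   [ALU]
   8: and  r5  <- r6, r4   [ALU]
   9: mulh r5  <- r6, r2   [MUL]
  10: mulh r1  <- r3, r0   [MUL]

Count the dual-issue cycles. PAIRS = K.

PAIRS = 3

  cy0 -> i0/i1 (add+add) 2-wide
  cy1 -> i2 (sll) RAW r3
  cy2 -> i3 (sll) RAW r0
  cy3 -> i4 (sll) RAW r5
  cy4 -> i5/i6 (blt+mulh) 2-wide
  cy5 -> i7/i8 (and+and) 2-wide
  cy6 -> i9 (mulh) no-port MUL/MUL
  cy7 -> i10 (mulh) tail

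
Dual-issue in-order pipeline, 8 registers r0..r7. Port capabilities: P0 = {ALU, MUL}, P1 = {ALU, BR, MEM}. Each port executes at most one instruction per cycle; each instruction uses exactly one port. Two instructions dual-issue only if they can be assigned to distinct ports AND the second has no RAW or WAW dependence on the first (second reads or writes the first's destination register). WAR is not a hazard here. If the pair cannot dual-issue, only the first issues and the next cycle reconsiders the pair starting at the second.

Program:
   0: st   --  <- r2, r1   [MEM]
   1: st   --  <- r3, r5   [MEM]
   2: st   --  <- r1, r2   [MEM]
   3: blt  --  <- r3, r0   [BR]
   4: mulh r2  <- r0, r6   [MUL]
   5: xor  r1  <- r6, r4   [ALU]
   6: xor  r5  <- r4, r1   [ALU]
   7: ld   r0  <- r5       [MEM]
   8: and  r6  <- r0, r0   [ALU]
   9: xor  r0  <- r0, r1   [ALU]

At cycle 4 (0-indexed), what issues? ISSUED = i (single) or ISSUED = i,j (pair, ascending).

0. st @i0  | no-port MEM/MEM
1. st @i1  | no-port MEM/MEM
2. st @i2  | no-port MEM/BR
3. blt+mulh @i3,i4  | dual
4. xor @i5  | RAW r1
5. xor @i6  | RAW r5
6. ld @i7  | RAW r0
7. and+xor @i8,i9  | dual

ISSUED = 5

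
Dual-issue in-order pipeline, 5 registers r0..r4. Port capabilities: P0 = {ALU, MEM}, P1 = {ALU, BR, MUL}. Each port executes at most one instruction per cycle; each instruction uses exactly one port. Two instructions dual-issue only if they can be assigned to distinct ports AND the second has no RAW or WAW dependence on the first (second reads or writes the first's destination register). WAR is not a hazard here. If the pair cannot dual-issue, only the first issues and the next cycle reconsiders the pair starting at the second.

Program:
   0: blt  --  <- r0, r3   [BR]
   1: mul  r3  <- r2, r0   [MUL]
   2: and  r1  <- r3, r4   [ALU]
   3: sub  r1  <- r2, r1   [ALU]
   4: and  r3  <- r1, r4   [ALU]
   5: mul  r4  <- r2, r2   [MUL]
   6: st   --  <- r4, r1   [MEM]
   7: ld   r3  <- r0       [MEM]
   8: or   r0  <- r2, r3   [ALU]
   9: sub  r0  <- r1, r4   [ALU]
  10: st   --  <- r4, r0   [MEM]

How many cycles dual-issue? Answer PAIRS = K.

0. blt @i0  | no-port BR/MUL
1. mul @i1  | RAW r3
2. and @i2  | RAW+WAW r1
3. sub @i3  | RAW r1
4. and/mul @i4,i5  | dual
5. st @i6  | no-port MEM/MEM
6. ld @i7  | RAW r3
7. or @i8  | WAW r0
8. sub @i9  | RAW r0
9. st @i10  | tail

PAIRS = 1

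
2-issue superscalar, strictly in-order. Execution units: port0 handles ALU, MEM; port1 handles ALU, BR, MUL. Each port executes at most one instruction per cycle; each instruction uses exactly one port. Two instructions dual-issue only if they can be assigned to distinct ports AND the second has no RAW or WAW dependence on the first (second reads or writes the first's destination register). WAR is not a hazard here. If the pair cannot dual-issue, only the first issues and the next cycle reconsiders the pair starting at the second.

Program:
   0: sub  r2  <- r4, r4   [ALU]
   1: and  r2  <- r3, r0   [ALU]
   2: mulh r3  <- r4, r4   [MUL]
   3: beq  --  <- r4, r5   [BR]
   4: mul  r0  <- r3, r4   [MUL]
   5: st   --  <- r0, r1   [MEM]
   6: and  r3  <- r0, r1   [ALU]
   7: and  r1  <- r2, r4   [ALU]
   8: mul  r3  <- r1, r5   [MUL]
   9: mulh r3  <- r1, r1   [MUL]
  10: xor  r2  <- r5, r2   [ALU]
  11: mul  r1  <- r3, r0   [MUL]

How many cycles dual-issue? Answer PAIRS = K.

0. sub.ALU @i0  | WAW r2
1. and.ALU;mulh.MUL @i1,i2  | 2-wide
2. beq.BR @i3  | no-port BR/MUL
3. mul.MUL @i4  | RAW r0
4. st.MEM;and.ALU @i5,i6  | 2-wide
5. and.ALU @i7  | RAW r1
6. mul.MUL @i8  | no-port MUL/MUL
7. mulh.MUL;xor.ALU @i9,i10  | 2-wide
8. mul.MUL @i11  | tail

PAIRS = 3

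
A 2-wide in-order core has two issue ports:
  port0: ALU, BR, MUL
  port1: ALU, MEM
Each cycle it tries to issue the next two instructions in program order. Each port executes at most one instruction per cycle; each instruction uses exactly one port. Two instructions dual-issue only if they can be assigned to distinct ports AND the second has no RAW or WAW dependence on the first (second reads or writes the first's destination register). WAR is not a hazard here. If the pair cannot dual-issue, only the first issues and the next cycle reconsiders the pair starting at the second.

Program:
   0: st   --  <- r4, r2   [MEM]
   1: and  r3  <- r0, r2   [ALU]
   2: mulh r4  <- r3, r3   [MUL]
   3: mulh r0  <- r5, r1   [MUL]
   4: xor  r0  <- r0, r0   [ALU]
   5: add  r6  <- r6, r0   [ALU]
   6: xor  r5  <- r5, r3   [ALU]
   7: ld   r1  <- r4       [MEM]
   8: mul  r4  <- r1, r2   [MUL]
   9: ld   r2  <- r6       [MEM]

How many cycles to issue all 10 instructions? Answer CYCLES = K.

c0: i0+i1 st.MEM;and.ALU  2-wide
c1: i2 mulh.MUL  no-port MUL/MUL
c2: i3 mulh.MUL  RAW+WAW r0
c3: i4 xor.ALU  RAW r0
c4: i5+i6 add.ALU;xor.ALU  2-wide
c5: i7 ld.MEM  RAW r1
c6: i8+i9 mul.MUL;ld.MEM  2-wide

CYCLES = 7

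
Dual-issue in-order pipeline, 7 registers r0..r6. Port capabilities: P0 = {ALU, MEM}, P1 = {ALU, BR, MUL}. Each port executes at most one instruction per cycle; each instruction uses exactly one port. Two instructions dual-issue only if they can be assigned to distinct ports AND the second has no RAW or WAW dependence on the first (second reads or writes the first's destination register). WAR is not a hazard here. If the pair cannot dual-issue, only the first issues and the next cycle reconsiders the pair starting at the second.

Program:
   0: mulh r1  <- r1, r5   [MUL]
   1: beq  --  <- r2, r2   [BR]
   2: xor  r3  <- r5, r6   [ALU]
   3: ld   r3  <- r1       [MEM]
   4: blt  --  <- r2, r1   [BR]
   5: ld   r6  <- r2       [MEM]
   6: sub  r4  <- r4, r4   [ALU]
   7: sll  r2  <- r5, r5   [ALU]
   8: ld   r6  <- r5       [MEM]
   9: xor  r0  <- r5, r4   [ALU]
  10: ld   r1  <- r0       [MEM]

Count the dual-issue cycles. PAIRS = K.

#0 head=0: mulh i0 no-port MUL/BR
#1 head=1: beq/xor i1&i2 2-wide
#2 head=3: ld/blt i3&i4 2-wide
#3 head=5: ld/sub i5&i6 2-wide
#4 head=7: sll/ld i7&i8 2-wide
#5 head=9: xor i9 RAW r0
#6 head=10: ld i10 tail

PAIRS = 4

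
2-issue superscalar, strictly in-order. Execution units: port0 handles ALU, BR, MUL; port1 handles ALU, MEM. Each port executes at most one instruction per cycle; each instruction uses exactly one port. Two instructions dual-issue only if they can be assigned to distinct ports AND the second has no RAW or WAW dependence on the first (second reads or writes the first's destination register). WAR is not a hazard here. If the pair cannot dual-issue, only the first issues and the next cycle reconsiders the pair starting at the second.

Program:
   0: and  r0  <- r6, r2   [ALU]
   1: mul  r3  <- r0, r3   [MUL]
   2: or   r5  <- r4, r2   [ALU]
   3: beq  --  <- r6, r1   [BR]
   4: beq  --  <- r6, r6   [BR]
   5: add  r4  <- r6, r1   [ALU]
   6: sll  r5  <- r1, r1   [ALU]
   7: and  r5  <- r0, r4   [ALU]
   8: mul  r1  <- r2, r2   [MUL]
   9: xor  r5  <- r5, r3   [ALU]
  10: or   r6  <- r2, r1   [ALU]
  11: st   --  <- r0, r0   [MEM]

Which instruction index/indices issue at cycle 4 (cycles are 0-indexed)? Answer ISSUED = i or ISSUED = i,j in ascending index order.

ISSUED = 6

#0 head=0: and i0 RAW r0
#1 head=1: mul+or i1/i2 2-wide
#2 head=3: beq i3 no-port BR/BR
#3 head=4: beq+add i4/i5 2-wide
#4 head=6: sll i6 WAW r5
#5 head=7: and+mul i7/i8 2-wide
#6 head=9: xor+or i9/i10 2-wide
#7 head=11: st i11 tail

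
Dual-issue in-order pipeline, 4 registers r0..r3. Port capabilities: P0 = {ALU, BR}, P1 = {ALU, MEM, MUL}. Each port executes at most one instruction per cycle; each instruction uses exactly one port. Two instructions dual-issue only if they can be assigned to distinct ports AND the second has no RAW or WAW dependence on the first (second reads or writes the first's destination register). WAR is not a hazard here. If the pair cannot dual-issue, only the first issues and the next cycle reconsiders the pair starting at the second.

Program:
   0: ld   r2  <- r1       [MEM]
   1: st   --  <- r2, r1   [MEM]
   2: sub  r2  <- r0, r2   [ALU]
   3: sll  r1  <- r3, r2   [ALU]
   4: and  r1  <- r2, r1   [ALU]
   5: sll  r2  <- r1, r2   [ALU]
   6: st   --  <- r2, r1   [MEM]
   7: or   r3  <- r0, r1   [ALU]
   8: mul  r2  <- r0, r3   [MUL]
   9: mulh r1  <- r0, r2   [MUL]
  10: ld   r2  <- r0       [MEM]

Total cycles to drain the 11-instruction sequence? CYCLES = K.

CYCLES = 9

0. ld @i0  | no-port MEM/MEM
1. st sub @i1&i2  | pair
2. sll @i3  | RAW+WAW r1
3. and @i4  | RAW r1
4. sll @i5  | RAW r2
5. st or @i6&i7  | pair
6. mul @i8  | no-port MUL/MUL
7. mulh @i9  | no-port MUL/MEM
8. ld @i10  | tail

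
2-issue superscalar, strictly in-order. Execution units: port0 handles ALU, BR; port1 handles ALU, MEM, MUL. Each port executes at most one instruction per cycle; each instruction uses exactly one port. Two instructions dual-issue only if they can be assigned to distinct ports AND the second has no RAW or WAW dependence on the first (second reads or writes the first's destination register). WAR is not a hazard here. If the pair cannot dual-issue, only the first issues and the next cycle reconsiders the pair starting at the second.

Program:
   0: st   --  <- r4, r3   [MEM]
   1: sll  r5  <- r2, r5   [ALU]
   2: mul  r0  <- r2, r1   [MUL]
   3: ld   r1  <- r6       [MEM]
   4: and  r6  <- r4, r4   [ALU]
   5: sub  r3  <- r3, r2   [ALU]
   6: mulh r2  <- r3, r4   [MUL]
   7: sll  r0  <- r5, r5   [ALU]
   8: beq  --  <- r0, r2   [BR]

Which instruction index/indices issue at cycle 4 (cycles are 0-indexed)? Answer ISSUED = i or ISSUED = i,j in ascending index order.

ISSUED = 6,7

c0: i0&i1 st+sll  2-wide
c1: i2 mul  no-port MUL/MEM
c2: i3&i4 ld+and  2-wide
c3: i5 sub  RAW r3
c4: i6&i7 mulh+sll  2-wide
c5: i8 beq  tail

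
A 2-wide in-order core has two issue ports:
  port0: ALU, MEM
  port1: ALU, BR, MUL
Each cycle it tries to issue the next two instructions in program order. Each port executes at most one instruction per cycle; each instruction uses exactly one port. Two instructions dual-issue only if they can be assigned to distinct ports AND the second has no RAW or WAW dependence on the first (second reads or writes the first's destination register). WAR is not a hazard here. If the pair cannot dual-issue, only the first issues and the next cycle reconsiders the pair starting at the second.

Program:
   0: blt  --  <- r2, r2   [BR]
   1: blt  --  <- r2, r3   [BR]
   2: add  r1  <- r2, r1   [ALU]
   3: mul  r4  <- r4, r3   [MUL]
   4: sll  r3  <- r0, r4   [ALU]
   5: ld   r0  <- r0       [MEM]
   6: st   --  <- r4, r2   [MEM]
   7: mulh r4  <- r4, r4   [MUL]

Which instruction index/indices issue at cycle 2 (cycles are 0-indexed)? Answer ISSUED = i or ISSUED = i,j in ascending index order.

ISSUED = 3

  cy0 -> i0 (blt) no-port BR/BR
  cy1 -> i1,i2 (blt add) 2-wide
  cy2 -> i3 (mul) RAW r4
  cy3 -> i4,i5 (sll ld) 2-wide
  cy4 -> i6,i7 (st mulh) 2-wide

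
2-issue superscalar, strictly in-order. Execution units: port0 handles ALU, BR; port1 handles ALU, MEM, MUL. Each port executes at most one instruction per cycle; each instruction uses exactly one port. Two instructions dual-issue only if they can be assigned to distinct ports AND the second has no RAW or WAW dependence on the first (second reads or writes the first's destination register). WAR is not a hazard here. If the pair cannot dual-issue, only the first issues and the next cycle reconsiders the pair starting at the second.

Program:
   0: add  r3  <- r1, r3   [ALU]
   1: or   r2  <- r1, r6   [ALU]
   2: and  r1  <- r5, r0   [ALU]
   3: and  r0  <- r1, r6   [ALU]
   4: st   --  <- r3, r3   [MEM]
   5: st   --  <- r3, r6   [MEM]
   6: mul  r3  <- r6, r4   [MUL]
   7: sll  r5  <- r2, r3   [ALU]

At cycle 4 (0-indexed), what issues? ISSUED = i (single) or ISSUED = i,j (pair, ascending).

ISSUED = 6

c0: i0/i1 add.ALU;or.ALU  2-wide
c1: i2 and.ALU  RAW r1
c2: i3/i4 and.ALU;st.MEM  2-wide
c3: i5 st.MEM  no-port MEM/MUL
c4: i6 mul.MUL  RAW r3
c5: i7 sll.ALU  tail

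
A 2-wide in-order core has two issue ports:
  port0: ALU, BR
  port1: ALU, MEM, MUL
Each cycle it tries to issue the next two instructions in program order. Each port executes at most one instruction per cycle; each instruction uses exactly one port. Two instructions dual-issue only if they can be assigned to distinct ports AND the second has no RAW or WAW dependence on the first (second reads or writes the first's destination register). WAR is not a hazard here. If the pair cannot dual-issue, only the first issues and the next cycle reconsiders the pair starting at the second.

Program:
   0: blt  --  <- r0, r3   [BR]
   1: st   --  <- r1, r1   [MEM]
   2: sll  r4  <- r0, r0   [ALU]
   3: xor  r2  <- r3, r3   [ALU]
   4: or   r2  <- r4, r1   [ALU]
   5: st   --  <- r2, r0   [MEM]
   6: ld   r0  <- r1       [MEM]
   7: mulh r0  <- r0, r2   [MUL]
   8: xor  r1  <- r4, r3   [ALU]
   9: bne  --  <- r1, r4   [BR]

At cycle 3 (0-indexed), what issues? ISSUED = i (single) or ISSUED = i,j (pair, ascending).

0. blt+st @i0/i1  | 2-wide
1. sll+xor @i2/i3  | 2-wide
2. or @i4  | RAW r2
3. st @i5  | no-port MEM/MEM
4. ld @i6  | no-port MEM/MUL
5. mulh+xor @i7/i8  | 2-wide
6. bne @i9  | tail

ISSUED = 5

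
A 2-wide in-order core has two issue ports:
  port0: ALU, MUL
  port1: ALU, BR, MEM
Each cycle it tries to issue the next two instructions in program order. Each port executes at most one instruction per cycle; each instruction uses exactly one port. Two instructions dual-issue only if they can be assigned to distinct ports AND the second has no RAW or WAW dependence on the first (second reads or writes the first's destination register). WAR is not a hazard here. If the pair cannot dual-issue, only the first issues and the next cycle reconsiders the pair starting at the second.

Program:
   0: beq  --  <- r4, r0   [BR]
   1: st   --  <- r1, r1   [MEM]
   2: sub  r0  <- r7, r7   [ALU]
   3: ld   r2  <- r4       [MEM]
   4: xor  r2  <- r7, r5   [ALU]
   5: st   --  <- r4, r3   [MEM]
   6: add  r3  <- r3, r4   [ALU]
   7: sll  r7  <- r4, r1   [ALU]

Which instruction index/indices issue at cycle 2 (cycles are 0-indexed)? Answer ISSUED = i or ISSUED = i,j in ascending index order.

t=0 i0:beq.BR ; no-port BR/MEM
t=1 i1,i2:st.MEM sub.ALU ; 2-wide
t=2 i3:ld.MEM ; WAW r2
t=3 i4,i5:xor.ALU st.MEM ; 2-wide
t=4 i6,i7:add.ALU sll.ALU ; 2-wide

ISSUED = 3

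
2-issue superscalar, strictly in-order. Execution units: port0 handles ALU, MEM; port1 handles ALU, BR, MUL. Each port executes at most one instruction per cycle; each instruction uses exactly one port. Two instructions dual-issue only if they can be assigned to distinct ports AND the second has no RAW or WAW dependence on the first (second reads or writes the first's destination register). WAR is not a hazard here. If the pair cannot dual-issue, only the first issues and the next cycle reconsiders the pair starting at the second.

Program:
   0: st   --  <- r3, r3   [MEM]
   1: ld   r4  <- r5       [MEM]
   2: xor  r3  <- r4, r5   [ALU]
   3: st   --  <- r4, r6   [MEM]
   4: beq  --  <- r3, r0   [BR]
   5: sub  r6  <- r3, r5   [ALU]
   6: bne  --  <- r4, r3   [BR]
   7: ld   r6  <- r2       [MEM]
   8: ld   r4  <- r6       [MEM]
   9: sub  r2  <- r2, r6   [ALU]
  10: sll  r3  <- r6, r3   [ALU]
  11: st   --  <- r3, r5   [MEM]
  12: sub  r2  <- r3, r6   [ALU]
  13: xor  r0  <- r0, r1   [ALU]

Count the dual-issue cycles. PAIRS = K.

#0 head=0: st i0 no-port MEM/MEM
#1 head=1: ld i1 RAW r4
#2 head=2: xor;st i2/i3 dual
#3 head=4: beq;sub i4/i5 dual
#4 head=6: bne;ld i6/i7 dual
#5 head=8: ld;sub i8/i9 dual
#6 head=10: sll i10 RAW r3
#7 head=11: st;sub i11/i12 dual
#8 head=13: xor i13 tail

PAIRS = 5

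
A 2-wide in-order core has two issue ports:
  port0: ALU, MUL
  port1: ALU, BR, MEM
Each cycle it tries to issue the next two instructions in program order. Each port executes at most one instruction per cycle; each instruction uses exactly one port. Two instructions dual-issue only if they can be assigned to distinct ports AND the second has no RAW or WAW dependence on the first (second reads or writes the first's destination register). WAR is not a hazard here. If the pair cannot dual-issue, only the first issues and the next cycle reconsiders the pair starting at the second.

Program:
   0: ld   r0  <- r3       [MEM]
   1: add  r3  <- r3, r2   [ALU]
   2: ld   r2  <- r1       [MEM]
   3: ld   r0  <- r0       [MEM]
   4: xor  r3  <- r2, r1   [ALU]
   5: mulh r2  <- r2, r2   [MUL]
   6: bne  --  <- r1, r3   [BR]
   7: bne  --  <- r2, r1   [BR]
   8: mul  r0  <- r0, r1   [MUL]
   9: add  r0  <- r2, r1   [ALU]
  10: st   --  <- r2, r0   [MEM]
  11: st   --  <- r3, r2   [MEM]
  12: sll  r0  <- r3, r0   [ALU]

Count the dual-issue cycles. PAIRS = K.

  cy0 -> i0/i1 (ld.MEM+add.ALU) dual
  cy1 -> i2 (ld.MEM) no-port MEM/MEM
  cy2 -> i3/i4 (ld.MEM+xor.ALU) dual
  cy3 -> i5/i6 (mulh.MUL+bne.BR) dual
  cy4 -> i7/i8 (bne.BR+mul.MUL) dual
  cy5 -> i9 (add.ALU) RAW r0
  cy6 -> i10 (st.MEM) no-port MEM/MEM
  cy7 -> i11/i12 (st.MEM+sll.ALU) dual

PAIRS = 5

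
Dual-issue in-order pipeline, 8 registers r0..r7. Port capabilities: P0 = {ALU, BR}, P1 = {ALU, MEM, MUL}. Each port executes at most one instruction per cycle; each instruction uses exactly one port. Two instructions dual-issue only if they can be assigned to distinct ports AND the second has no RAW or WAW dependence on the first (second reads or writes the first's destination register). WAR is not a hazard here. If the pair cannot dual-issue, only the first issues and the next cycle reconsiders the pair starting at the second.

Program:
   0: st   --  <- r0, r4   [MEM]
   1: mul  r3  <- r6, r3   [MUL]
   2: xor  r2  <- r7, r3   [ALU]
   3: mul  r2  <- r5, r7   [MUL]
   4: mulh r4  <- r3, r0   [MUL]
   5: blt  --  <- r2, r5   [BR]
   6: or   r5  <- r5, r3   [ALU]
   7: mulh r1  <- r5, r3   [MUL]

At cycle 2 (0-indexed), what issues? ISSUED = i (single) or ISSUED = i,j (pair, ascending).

  cy0 -> i0 (st) no-port MEM/MUL
  cy1 -> i1 (mul) RAW r3
  cy2 -> i2 (xor) WAW r2
  cy3 -> i3 (mul) no-port MUL/MUL
  cy4 -> i4/i5 (mulh+blt) dual
  cy5 -> i6 (or) RAW r5
  cy6 -> i7 (mulh) tail

ISSUED = 2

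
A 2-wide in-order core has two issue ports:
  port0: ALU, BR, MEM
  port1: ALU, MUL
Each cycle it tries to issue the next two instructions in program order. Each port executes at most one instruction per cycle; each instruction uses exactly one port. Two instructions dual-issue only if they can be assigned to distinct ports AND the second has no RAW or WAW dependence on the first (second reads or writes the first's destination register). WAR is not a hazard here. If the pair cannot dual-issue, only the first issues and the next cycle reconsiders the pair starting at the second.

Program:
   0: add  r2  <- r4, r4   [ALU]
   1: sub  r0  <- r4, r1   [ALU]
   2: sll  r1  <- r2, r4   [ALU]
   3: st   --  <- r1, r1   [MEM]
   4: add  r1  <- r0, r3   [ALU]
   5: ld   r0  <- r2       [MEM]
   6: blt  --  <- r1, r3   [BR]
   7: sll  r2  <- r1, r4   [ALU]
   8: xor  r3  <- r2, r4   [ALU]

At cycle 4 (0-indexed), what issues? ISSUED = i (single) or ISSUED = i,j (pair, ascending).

  cy0 -> i0/i1 (add+sub) dual
  cy1 -> i2 (sll) RAW r1
  cy2 -> i3/i4 (st+add) dual
  cy3 -> i5 (ld) no-port MEM/BR
  cy4 -> i6/i7 (blt+sll) dual
  cy5 -> i8 (xor) tail

ISSUED = 6,7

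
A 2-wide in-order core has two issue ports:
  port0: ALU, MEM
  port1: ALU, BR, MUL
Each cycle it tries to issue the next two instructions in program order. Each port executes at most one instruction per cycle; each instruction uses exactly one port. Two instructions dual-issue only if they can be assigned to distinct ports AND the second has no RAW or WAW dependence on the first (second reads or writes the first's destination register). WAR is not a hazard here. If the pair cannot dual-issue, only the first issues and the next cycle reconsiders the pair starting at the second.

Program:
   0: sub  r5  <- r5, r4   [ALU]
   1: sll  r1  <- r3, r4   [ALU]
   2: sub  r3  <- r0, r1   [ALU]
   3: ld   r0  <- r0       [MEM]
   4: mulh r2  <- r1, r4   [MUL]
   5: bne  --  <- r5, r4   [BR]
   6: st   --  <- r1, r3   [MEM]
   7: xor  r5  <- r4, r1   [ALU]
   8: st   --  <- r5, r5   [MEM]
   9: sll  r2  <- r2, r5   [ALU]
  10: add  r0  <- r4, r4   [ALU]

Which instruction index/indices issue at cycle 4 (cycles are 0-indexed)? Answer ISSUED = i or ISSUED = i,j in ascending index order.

#0 head=0: sub.ALU/sll.ALU i0/i1 2-wide
#1 head=2: sub.ALU/ld.MEM i2/i3 2-wide
#2 head=4: mulh.MUL i4 no-port MUL/BR
#3 head=5: bne.BR/st.MEM i5/i6 2-wide
#4 head=7: xor.ALU i7 RAW r5
#5 head=8: st.MEM/sll.ALU i8/i9 2-wide
#6 head=10: add.ALU i10 tail

ISSUED = 7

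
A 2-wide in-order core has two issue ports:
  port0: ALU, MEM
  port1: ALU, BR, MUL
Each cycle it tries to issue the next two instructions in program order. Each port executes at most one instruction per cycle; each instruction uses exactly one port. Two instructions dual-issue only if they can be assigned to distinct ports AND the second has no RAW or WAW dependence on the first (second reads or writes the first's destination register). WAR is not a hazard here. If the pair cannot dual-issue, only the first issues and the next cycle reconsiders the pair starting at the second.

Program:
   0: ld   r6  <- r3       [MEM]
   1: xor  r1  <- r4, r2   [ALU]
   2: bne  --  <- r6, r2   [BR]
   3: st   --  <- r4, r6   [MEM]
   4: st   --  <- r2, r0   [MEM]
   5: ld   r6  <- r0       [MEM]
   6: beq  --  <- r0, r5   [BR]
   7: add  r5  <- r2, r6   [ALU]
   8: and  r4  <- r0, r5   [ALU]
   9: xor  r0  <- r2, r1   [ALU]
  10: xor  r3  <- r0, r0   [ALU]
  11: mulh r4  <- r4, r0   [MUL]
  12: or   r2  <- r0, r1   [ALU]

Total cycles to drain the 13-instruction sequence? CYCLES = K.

CYCLES = 8

[0] i0+i1  ld/xor  -- 2-wide
[1] i2+i3  bne/st  -- 2-wide
[2] i4  st  -- no-port MEM/MEM
[3] i5+i6  ld/beq  -- 2-wide
[4] i7  add  -- RAW r5
[5] i8+i9  and/xor  -- 2-wide
[6] i10+i11  xor/mulh  -- 2-wide
[7] i12  or  -- tail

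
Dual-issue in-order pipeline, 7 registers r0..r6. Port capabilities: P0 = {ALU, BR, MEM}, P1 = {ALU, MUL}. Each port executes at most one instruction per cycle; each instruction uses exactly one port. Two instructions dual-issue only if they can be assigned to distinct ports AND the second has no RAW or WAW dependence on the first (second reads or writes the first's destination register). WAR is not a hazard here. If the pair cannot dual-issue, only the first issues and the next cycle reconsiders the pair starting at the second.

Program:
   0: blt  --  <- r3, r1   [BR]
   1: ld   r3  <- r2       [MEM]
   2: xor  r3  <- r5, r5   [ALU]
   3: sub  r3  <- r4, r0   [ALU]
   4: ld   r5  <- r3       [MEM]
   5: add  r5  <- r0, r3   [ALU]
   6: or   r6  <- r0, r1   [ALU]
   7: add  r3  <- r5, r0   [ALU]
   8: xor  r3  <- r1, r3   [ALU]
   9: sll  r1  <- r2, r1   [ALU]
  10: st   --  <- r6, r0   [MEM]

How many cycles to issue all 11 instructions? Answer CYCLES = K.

CYCLES = 9

t=0 i0:blt.BR ; no-port BR/MEM
t=1 i1:ld.MEM ; WAW r3
t=2 i2:xor.ALU ; WAW r3
t=3 i3:sub.ALU ; RAW r3
t=4 i4:ld.MEM ; WAW r5
t=5 i5&i6:add.ALU+or.ALU ; 2-wide
t=6 i7:add.ALU ; RAW+WAW r3
t=7 i8&i9:xor.ALU+sll.ALU ; 2-wide
t=8 i10:st.MEM ; tail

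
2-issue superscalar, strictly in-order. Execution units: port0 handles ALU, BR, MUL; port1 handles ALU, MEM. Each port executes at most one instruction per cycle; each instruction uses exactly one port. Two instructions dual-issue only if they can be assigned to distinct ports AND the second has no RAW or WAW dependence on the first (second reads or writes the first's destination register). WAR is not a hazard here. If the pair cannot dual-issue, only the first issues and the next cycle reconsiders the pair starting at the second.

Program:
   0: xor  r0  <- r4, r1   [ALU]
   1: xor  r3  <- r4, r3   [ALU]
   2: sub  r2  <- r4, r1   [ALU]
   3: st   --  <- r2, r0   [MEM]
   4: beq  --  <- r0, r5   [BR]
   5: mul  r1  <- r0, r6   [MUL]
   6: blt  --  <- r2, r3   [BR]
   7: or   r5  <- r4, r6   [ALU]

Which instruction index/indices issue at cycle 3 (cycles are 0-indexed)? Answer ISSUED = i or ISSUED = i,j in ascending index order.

ISSUED = 5

c0: i0+i1 xor.ALU+xor.ALU  dual
c1: i2 sub.ALU  RAW r2
c2: i3+i4 st.MEM+beq.BR  dual
c3: i5 mul.MUL  no-port MUL/BR
c4: i6+i7 blt.BR+or.ALU  dual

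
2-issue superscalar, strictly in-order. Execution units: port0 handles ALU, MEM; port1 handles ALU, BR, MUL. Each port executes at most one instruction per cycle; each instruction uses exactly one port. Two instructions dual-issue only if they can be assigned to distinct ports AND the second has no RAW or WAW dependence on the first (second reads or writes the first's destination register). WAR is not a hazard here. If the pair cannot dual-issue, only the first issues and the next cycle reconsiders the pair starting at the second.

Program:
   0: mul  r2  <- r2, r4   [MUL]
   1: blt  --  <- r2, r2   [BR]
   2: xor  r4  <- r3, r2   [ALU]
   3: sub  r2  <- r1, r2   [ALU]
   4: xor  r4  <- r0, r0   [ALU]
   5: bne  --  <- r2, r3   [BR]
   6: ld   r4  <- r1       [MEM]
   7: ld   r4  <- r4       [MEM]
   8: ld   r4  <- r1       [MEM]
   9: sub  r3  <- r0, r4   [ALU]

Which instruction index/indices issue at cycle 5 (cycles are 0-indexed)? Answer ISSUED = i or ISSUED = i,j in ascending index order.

[0] i0  mul  -- no-port MUL/BR
[1] i1&i2  blt xor  -- dual
[2] i3&i4  sub xor  -- dual
[3] i5&i6  bne ld  -- dual
[4] i7  ld  -- no-port MEM/MEM
[5] i8  ld  -- RAW r4
[6] i9  sub  -- tail

ISSUED = 8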